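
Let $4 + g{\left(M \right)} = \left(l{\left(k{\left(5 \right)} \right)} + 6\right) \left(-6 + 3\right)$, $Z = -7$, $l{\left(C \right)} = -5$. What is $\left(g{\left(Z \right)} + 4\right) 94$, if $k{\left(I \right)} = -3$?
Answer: $-282$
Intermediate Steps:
$g{\left(M \right)} = -7$ ($g{\left(M \right)} = -4 + \left(-5 + 6\right) \left(-6 + 3\right) = -4 + 1 \left(-3\right) = -4 - 3 = -7$)
$\left(g{\left(Z \right)} + 4\right) 94 = \left(-7 + 4\right) 94 = \left(-3\right) 94 = -282$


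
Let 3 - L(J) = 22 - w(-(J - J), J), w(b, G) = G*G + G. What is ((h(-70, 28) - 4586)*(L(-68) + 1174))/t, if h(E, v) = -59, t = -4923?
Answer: 26527595/4923 ≈ 5388.5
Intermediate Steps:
w(b, G) = G + G² (w(b, G) = G² + G = G + G²)
L(J) = -19 + J*(1 + J) (L(J) = 3 - (22 - J*(1 + J)) = 3 + (-22 + J*(1 + J)) = -19 + J*(1 + J))
((h(-70, 28) - 4586)*(L(-68) + 1174))/t = ((-59 - 4586)*((-19 - 68*(1 - 68)) + 1174))/(-4923) = -4645*((-19 - 68*(-67)) + 1174)*(-1/4923) = -4645*((-19 + 4556) + 1174)*(-1/4923) = -4645*(4537 + 1174)*(-1/4923) = -4645*5711*(-1/4923) = -26527595*(-1/4923) = 26527595/4923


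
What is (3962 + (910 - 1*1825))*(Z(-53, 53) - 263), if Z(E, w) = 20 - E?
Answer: -578930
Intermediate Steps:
(3962 + (910 - 1*1825))*(Z(-53, 53) - 263) = (3962 + (910 - 1*1825))*((20 - 1*(-53)) - 263) = (3962 + (910 - 1825))*((20 + 53) - 263) = (3962 - 915)*(73 - 263) = 3047*(-190) = -578930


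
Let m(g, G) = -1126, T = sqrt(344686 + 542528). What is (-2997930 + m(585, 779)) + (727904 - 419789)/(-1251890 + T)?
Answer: -2350101988724777483/783613842443 - 308115*sqrt(887214)/1567227684886 ≈ -2.9991e+6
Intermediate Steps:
T = sqrt(887214) ≈ 941.92
(-2997930 + m(585, 779)) + (727904 - 419789)/(-1251890 + T) = (-2997930 - 1126) + (727904 - 419789)/(-1251890 + sqrt(887214)) = -2999056 + 308115/(-1251890 + sqrt(887214))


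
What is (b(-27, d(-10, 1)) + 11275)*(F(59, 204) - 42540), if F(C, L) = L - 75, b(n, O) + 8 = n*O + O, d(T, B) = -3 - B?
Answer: -482255481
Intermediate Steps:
b(n, O) = -8 + O + O*n (b(n, O) = -8 + (n*O + O) = -8 + (O*n + O) = -8 + (O + O*n) = -8 + O + O*n)
F(C, L) = -75 + L
(b(-27, d(-10, 1)) + 11275)*(F(59, 204) - 42540) = ((-8 + (-3 - 1*1) + (-3 - 1*1)*(-27)) + 11275)*((-75 + 204) - 42540) = ((-8 + (-3 - 1) + (-3 - 1)*(-27)) + 11275)*(129 - 42540) = ((-8 - 4 - 4*(-27)) + 11275)*(-42411) = ((-8 - 4 + 108) + 11275)*(-42411) = (96 + 11275)*(-42411) = 11371*(-42411) = -482255481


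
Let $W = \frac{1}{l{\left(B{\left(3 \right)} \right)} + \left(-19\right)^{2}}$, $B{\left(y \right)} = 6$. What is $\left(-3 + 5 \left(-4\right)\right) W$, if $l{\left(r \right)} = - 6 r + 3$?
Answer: $- \frac{23}{328} \approx -0.070122$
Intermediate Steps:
$l{\left(r \right)} = 3 - 6 r$
$W = \frac{1}{328}$ ($W = \frac{1}{\left(3 - 36\right) + \left(-19\right)^{2}} = \frac{1}{\left(3 - 36\right) + 361} = \frac{1}{-33 + 361} = \frac{1}{328} \approx 0.0030488$)
$\left(-3 + 5 \left(-4\right)\right) W = \left(-3 + 5 \left(-4\right)\right) \frac{1}{328} = \left(-3 - 20\right) \frac{1}{328} = \left(-23\right) \frac{1}{328} = - \frac{23}{328}$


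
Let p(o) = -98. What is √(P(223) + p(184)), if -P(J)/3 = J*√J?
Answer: √(-98 - 669*√223) ≈ 100.44*I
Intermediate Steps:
P(J) = -3*J^(3/2) (P(J) = -3*J*√J = -3*J^(3/2))
√(P(223) + p(184)) = √(-669*√223 - 98) = √(-98 - 669*√223)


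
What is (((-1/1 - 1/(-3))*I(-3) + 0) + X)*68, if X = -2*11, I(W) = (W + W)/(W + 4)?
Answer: -1224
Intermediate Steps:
I(W) = 2*W/(4 + W) (I(W) = (2*W)/(4 + W) = 2*W/(4 + W))
X = -22
(((-1/1 - 1/(-3))*I(-3) + 0) + X)*68 = (((-1/1 - 1/(-3))*(2*(-3)/(4 - 3)) + 0) - 22)*68 = (((-1*1 - 1*(-⅓))*(2*(-3)/1) + 0) - 22)*68 = (((-1 + ⅓)*(2*(-3)*1) + 0) - 22)*68 = ((-⅔*(-6) + 0) - 22)*68 = ((4 + 0) - 22)*68 = (4 - 22)*68 = -18*68 = -1224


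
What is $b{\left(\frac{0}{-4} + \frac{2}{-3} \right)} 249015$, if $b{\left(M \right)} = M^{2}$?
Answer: $\frac{332020}{3} \approx 1.1067 \cdot 10^{5}$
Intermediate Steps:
$b{\left(\frac{0}{-4} + \frac{2}{-3} \right)} 249015 = \left(\frac{0}{-4} + \frac{2}{-3}\right)^{2} \cdot 249015 = \left(0 \left(- \frac{1}{4}\right) + 2 \left(- \frac{1}{3}\right)\right)^{2} \cdot 249015 = \left(0 - \frac{2}{3}\right)^{2} \cdot 249015 = \left(- \frac{2}{3}\right)^{2} \cdot 249015 = \frac{4}{9} \cdot 249015 = \frac{332020}{3}$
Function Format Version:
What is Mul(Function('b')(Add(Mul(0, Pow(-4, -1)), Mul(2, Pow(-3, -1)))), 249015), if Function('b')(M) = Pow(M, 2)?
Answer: Rational(332020, 3) ≈ 1.1067e+5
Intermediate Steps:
Mul(Function('b')(Add(Mul(0, Pow(-4, -1)), Mul(2, Pow(-3, -1)))), 249015) = Mul(Pow(Add(Mul(0, Pow(-4, -1)), Mul(2, Pow(-3, -1))), 2), 249015) = Mul(Pow(Add(Mul(0, Rational(-1, 4)), Mul(2, Rational(-1, 3))), 2), 249015) = Mul(Pow(Add(0, Rational(-2, 3)), 2), 249015) = Mul(Pow(Rational(-2, 3), 2), 249015) = Mul(Rational(4, 9), 249015) = Rational(332020, 3)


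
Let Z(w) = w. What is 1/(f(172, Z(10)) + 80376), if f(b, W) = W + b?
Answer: 1/80558 ≈ 1.2413e-5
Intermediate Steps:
1/(f(172, Z(10)) + 80376) = 1/((10 + 172) + 80376) = 1/(182 + 80376) = 1/80558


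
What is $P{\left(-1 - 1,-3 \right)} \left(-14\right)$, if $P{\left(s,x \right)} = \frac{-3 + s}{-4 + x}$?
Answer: $-10$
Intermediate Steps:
$P{\left(s,x \right)} = \frac{-3 + s}{-4 + x}$
$P{\left(-1 - 1,-3 \right)} \left(-14\right) = \frac{-3 - 2}{-4 - 3} \left(-14\right) = \frac{-3 - 2}{-7} \left(-14\right) = - \frac{-3 - 2}{7} \left(-14\right) = \left(- \frac{1}{7}\right) \left(-5\right) \left(-14\right) = \frac{5}{7} \left(-14\right) = -10$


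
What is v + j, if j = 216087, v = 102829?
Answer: 318916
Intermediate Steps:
v + j = 102829 + 216087 = 318916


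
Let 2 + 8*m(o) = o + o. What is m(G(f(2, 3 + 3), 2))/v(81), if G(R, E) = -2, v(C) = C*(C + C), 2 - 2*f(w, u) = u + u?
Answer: -1/17496 ≈ -5.7156e-5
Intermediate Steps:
f(w, u) = 1 - u (f(w, u) = 1 - (u + u)/2 = 1 - u)
v(C) = 2*C² (v(C) = C*(2*C) = 2*C²)
m(o) = -¼ + o/4 (m(o) = -¼ + (o + o)/8 = -¼ + (2*o)/8 = -¼ + o/4)
m(G(f(2, 3 + 3), 2))/v(81) = (-¼ + (¼)*(-2))/((2*81²)) = (-¼ - ½)/((2*6561)) = -¾/13122 = -¾*1/13122 = -1/17496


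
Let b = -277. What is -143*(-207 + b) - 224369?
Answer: -155157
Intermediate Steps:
-143*(-207 + b) - 224369 = -143*(-207 - 277) - 224369 = -143*(-484) - 224369 = 69212 - 224369 = -155157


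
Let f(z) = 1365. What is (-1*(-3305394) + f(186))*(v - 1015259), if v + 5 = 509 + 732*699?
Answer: -1663587465033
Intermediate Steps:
v = 512172 (v = -5 + (509 + 732*699) = -5 + (509 + 511668) = -5 + 512177 = 512172)
(-1*(-3305394) + f(186))*(v - 1015259) = (-1*(-3305394) + 1365)*(512172 - 1015259) = (3305394 + 1365)*(-503087) = 3306759*(-503087) = -1663587465033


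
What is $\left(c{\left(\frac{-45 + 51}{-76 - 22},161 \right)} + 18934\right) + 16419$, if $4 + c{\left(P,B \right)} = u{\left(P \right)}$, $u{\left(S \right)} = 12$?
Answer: $35361$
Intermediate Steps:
$c{\left(P,B \right)} = 8$ ($c{\left(P,B \right)} = -4 + 12 = 8$)
$\left(c{\left(\frac{-45 + 51}{-76 - 22},161 \right)} + 18934\right) + 16419 = \left(8 + 18934\right) + 16419 = 18942 + 16419 = 35361$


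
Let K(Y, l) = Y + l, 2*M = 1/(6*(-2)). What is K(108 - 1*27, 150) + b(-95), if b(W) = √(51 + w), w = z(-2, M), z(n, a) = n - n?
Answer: 231 + √51 ≈ 238.14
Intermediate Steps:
M = -1/24 (M = 1/(2*((6*(-2)))) = (½)/(-12) = (½)*(-1/12) = -1/24 ≈ -0.041667)
z(n, a) = 0
w = 0
b(W) = √51 (b(W) = √(51 + 0) = √51)
K(108 - 1*27, 150) + b(-95) = ((108 - 1*27) + 150) + √51 = ((108 - 27) + 150) + √51 = (81 + 150) + √51 = 231 + √51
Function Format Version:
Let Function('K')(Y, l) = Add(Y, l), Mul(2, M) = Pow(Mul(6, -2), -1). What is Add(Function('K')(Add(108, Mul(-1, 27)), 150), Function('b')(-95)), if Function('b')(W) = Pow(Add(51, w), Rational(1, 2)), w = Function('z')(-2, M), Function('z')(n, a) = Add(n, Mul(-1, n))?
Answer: Add(231, Pow(51, Rational(1, 2))) ≈ 238.14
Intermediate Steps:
M = Rational(-1, 24) (M = Mul(Rational(1, 2), Pow(Mul(6, -2), -1)) = Mul(Rational(1, 2), Pow(-12, -1)) = Mul(Rational(1, 2), Rational(-1, 12)) = Rational(-1, 24) ≈ -0.041667)
Function('z')(n, a) = 0
w = 0
Function('b')(W) = Pow(51, Rational(1, 2)) (Function('b')(W) = Pow(Add(51, 0), Rational(1, 2)) = Pow(51, Rational(1, 2)))
Add(Function('K')(Add(108, Mul(-1, 27)), 150), Function('b')(-95)) = Add(Add(Add(108, Mul(-1, 27)), 150), Pow(51, Rational(1, 2))) = Add(Add(Add(108, -27), 150), Pow(51, Rational(1, 2))) = Add(Add(81, 150), Pow(51, Rational(1, 2))) = Add(231, Pow(51, Rational(1, 2)))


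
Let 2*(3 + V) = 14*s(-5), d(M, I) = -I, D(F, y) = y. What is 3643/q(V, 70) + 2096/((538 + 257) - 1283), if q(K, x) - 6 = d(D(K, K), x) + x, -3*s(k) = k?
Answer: 220651/366 ≈ 602.87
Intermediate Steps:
s(k) = -k/3
V = 26/3 (V = -3 + (14*(-⅓*(-5)))/2 = -3 + (14*(5/3))/2 = -3 + (½)*(70/3) = -3 + 35/3 = 26/3 ≈ 8.6667)
q(K, x) = 6 (q(K, x) = 6 + (-x + x) = 6 + 0 = 6)
3643/q(V, 70) + 2096/((538 + 257) - 1283) = 3643/6 + 2096/((538 + 257) - 1283) = 3643*(⅙) + 2096/(795 - 1283) = 3643/6 + 2096/(-488) = 3643/6 + 2096*(-1/488) = 3643/6 - 262/61 = 220651/366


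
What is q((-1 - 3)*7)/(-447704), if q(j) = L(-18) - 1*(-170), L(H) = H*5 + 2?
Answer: -41/223852 ≈ -0.00018316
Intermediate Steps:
L(H) = 2 + 5*H (L(H) = 5*H + 2 = 2 + 5*H)
q(j) = 82 (q(j) = (2 + 5*(-18)) - 1*(-170) = (2 - 90) + 170 = -88 + 170 = 82)
q((-1 - 3)*7)/(-447704) = 82/(-447704) = 82*(-1/447704) = -41/223852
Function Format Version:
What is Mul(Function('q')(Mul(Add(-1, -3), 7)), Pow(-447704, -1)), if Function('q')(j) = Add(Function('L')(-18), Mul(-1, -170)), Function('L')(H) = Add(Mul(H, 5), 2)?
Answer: Rational(-41, 223852) ≈ -0.00018316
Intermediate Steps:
Function('L')(H) = Add(2, Mul(5, H)) (Function('L')(H) = Add(Mul(5, H), 2) = Add(2, Mul(5, H)))
Function('q')(j) = 82 (Function('q')(j) = Add(Add(2, Mul(5, -18)), Mul(-1, -170)) = Add(Add(2, -90), 170) = Add(-88, 170) = 82)
Mul(Function('q')(Mul(Add(-1, -3), 7)), Pow(-447704, -1)) = Mul(82, Pow(-447704, -1)) = Mul(82, Rational(-1, 447704)) = Rational(-41, 223852)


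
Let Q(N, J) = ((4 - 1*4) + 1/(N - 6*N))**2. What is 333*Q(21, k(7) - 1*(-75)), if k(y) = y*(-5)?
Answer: 37/1225 ≈ 0.030204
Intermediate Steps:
k(y) = -5*y
Q(N, J) = 1/(25*N**2) (Q(N, J) = ((4 - 4) + 1/(-5*N))**2 = (0 - 1/(5*N))**2 = (-1/(5*N))**2 = 1/(25*N**2))
333*Q(21, k(7) - 1*(-75)) = 333*((1/25)/21**2) = 333*((1/25)*(1/441)) = 333*(1/11025) = 37/1225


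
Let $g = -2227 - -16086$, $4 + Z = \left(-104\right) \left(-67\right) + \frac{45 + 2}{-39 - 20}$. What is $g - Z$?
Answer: $\frac{406852}{59} \approx 6895.8$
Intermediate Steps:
$Z = \frac{410829}{59}$ ($Z = -4 + \left(\left(-104\right) \left(-67\right) + \frac{45 + 2}{-39 - 20}\right) = -4 + \left(6968 + \frac{47}{-59}\right) = -4 + \left(6968 + 47 \left(- \frac{1}{59}\right)\right) = -4 + \left(6968 - \frac{47}{59}\right) = -4 + \frac{411065}{59} = \frac{410829}{59} \approx 6963.2$)
$g = 13859$ ($g = -2227 + 16086 = 13859$)
$g - Z = 13859 - \frac{410829}{59} = \frac{406852}{59}$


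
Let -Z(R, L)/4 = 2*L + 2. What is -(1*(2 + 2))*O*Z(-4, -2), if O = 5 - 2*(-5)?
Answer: -480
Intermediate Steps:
Z(R, L) = -8 - 8*L (Z(R, L) = -4*(2*L + 2) = -4*(2 + 2*L) = -8 - 8*L)
O = 15 (O = 5 + 10 = 15)
-(1*(2 + 2))*O*Z(-4, -2) = -(1*(2 + 2))*15*(-8 - 8*(-2)) = -(1*4)*15*(-8 + 16) = -4*15*8 = -60*8 = -1*480 = -480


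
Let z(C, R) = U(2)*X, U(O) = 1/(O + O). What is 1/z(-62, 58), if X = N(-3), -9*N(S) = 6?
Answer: -6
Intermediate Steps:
N(S) = -2/3 (N(S) = -1/9*6 = -2/3)
U(O) = 1/(2*O)
X = -2/3 ≈ -0.66667
z(C, R) = -1/6 (z(C, R) = ((1/2)/2)*(-2/3) = ((1/2)*(1/2))*(-2/3) = (1/4)*(-2/3) = -1/6)
1/z(-62, 58) = 1/(-1/6) = -6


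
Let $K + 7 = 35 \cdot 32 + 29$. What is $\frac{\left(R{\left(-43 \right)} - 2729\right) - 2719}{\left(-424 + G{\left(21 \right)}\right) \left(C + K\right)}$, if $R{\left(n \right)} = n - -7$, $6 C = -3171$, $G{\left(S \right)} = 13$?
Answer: $\frac{3656}{168099} \approx 0.021749$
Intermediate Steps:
$K = 1142$ ($K = -7 + \left(35 \cdot 32 + 29\right) = -7 + \left(1120 + 29\right) = -7 + 1149 = 1142$)
$C = - \frac{1057}{2}$ ($C = \frac{1}{6} \left(-3171\right) = - \frac{1057}{2} \approx -528.5$)
$R{\left(n \right)} = 7 + n$ ($R{\left(n \right)} = n + 7 = 7 + n$)
$\frac{\left(R{\left(-43 \right)} - 2729\right) - 2719}{\left(-424 + G{\left(21 \right)}\right) \left(C + K\right)} = \frac{\left(\left(7 - 43\right) - 2729\right) - 2719}{\left(-424 + 13\right) \left(- \frac{1057}{2} + 1142\right)} = \frac{\left(-36 - 2729\right) - 2719}{\left(-411\right) \frac{1227}{2}} = \frac{-2765 - 2719}{- \frac{504297}{2}} = \left(-5484\right) \left(- \frac{2}{504297}\right) = \frac{3656}{168099}$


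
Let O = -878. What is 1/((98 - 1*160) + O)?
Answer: -1/940 ≈ -0.0010638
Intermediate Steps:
1/((98 - 1*160) + O) = 1/((98 - 1*160) - 878) = 1/((98 - 160) - 878) = 1/(-62 - 878) = 1/(-940) = -1/940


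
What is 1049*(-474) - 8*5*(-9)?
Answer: -496866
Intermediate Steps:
1049*(-474) - 8*5*(-9) = -497226 - 40*(-9) = -497226 + 360 = -496866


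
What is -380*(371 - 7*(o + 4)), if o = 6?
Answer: -114380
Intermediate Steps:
-380*(371 - 7*(o + 4)) = -380*(371 - 7*(6 + 4)) = -380*(371 - 7*10) = -380*(371 - 70) = -380*301 = -114380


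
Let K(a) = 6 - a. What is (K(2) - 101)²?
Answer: 9409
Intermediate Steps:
(K(2) - 101)² = ((6 - 1*2) - 101)² = ((6 - 2) - 101)² = (4 - 101)² = (-97)² = 9409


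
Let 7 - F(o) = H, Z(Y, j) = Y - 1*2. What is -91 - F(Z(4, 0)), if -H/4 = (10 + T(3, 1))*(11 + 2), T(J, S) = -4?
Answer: -410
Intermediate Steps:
Z(Y, j) = -2 + Y (Z(Y, j) = Y - 2 = -2 + Y)
H = -312 (H = -4*(10 - 4)*(11 + 2) = -24*13 = -4*78 = -312)
F(o) = 319 (F(o) = 7 - 1*(-312) = 7 + 312 = 319)
-91 - F(Z(4, 0)) = -91 - 1*319 = -91 - 319 = -410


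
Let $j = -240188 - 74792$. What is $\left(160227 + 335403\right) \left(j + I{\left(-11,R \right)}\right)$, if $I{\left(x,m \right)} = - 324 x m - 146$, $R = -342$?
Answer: $-760303358820$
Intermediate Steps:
$I{\left(x,m \right)} = -146 - 324 m x$ ($I{\left(x,m \right)} = - 324 m x - 146 = -146 - 324 m x$)
$j = -314980$ ($j = -240188 - 74792 = -314980$)
$\left(160227 + 335403\right) \left(j + I{\left(-11,R \right)}\right) = \left(160227 + 335403\right) \left(-314980 - \left(146 - -1218888\right)\right) = 495630 \left(-314980 - 1219034\right) = 495630 \left(-1534014\right) = -760303358820$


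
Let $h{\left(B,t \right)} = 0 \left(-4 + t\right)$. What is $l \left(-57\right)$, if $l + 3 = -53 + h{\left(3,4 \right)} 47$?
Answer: $3192$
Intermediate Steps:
$h{\left(B,t \right)} = 0$
$l = -56$ ($l = -3 + \left(-53 + 0 \cdot 47\right) = -3 + \left(-53 + 0\right) = -3 - 53 = -56$)
$l \left(-57\right) = \left(-56\right) \left(-57\right) = 3192$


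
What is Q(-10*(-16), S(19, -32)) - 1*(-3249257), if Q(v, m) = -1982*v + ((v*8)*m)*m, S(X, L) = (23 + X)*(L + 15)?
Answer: 655471017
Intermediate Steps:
S(X, L) = (15 + L)*(23 + X) (S(X, L) = (23 + X)*(15 + L) = (15 + L)*(23 + X))
Q(v, m) = -1982*v + 8*v*m² (Q(v, m) = -1982*v + ((8*v)*m)*m = -1982*v + (8*m*v)*m = -1982*v + 8*v*m²)
Q(-10*(-16), S(19, -32)) - 1*(-3249257) = 2*(-10*(-16))*(-991 + 4*(345 + 15*19 + 23*(-32) - 32*19)²) - 1*(-3249257) = 2*160*(-991 + 4*(345 + 285 - 736 - 608)²) + 3249257 = 2*160*(-991 + 4*(-714)²) + 3249257 = 2*160*(-991 + 4*509796) + 3249257 = 2*160*(-991 + 2039184) + 3249257 = 2*160*2038193 + 3249257 = 652221760 + 3249257 = 655471017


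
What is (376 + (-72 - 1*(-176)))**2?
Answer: 230400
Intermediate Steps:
(376 + (-72 - 1*(-176)))**2 = (376 + (-72 + 176))**2 = (376 + 104)**2 = 480**2 = 230400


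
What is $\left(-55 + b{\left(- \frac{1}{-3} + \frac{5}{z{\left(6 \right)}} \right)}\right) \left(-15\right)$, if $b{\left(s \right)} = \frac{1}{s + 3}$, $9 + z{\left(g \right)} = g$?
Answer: $816$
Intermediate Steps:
$z{\left(g \right)} = -9 + g$
$b{\left(s \right)} = \frac{1}{3 + s}$
$\left(-55 + b{\left(- \frac{1}{-3} + \frac{5}{z{\left(6 \right)}} \right)}\right) \left(-15\right) = \left(-55 + \frac{1}{3 + \left(- \frac{1}{-3} + \frac{5}{-9 + 6}\right)}\right) \left(-15\right) = \left(-55 + \frac{1}{3 + \left(\left(-1\right) \left(- \frac{1}{3}\right) + \frac{5}{-3}\right)}\right) \left(-15\right) = \left(-55 + \frac{1}{3 + \left(\frac{1}{3} + 5 \left(- \frac{1}{3}\right)\right)}\right) \left(-15\right) = \left(-55 + \frac{1}{3 + \left(\frac{1}{3} - \frac{5}{3}\right)}\right) \left(-15\right) = \left(-55 + \frac{1}{3 - \frac{4}{3}}\right) \left(-15\right) = \left(-55 + \frac{1}{\frac{5}{3}}\right) \left(-15\right) = \left(-55 + \frac{3}{5}\right) \left(-15\right) = \left(- \frac{272}{5}\right) \left(-15\right) = 816$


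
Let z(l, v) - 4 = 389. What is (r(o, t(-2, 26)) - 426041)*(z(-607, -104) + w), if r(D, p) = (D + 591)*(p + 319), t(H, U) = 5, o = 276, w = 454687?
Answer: -66047125640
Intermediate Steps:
z(l, v) = 393 (z(l, v) = 4 + 389 = 393)
r(D, p) = (319 + p)*(591 + D) (r(D, p) = (591 + D)*(319 + p) = (319 + p)*(591 + D))
(r(o, t(-2, 26)) - 426041)*(z(-607, -104) + w) = ((188529 + 319*276 + 591*5 + 276*5) - 426041)*(393 + 454687) = ((188529 + 88044 + 2955 + 1380) - 426041)*455080 = (280908 - 426041)*455080 = -145133*455080 = -66047125640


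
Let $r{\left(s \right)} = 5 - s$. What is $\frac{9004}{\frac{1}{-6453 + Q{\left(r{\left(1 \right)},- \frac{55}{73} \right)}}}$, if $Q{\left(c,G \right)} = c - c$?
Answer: $-58102812$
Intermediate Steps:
$Q{\left(c,G \right)} = 0$
$\frac{9004}{\frac{1}{-6453 + Q{\left(r{\left(1 \right)},- \frac{55}{73} \right)}}} = \frac{9004}{\frac{1}{-6453 + 0}} = \frac{9004}{\frac{1}{-6453}} = \frac{9004}{- \frac{1}{6453}} = 9004 \left(-6453\right) = -58102812$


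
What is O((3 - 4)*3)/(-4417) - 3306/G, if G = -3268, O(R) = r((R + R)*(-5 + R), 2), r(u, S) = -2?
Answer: 384451/379862 ≈ 1.0121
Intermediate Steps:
O(R) = -2
O((3 - 4)*3)/(-4417) - 3306/G = -2/(-4417) - 3306/(-3268) = -2*(-1/4417) - 3306*(-1/3268) = 2/4417 + 87/86 = 384451/379862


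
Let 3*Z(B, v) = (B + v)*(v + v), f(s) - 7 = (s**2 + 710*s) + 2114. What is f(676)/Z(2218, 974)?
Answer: 134151/296096 ≈ 0.45307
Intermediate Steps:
f(s) = 2121 + s**2 + 710*s (f(s) = 7 + ((s**2 + 710*s) + 2114) = 7 + (2114 + s**2 + 710*s) = 2121 + s**2 + 710*s)
Z(B, v) = 2*v*(B + v)/3 (Z(B, v) = ((B + v)*(v + v))/3 = ((B + v)*(2*v))/3 = (2*v*(B + v))/3 = 2*v*(B + v)/3)
f(676)/Z(2218, 974) = (2121 + 676**2 + 710*676)/(((2/3)*974*(2218 + 974))) = (2121 + 456976 + 479960)/(((2/3)*974*3192)) = 939057/2072672 = 939057*(1/2072672) = 134151/296096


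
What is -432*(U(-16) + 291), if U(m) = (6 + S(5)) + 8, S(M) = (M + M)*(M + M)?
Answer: -174960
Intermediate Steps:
S(M) = 4*M² (S(M) = (2*M)*(2*M) = 4*M²)
U(m) = 114 (U(m) = (6 + 4*5²) + 8 = (6 + 4*25) + 8 = (6 + 100) + 8 = 106 + 8 = 114)
-432*(U(-16) + 291) = -432*(114 + 291) = -432*405 = -174960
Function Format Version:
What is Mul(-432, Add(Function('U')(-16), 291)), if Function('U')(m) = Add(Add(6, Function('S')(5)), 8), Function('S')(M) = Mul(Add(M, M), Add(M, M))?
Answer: -174960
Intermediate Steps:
Function('S')(M) = Mul(4, Pow(M, 2)) (Function('S')(M) = Mul(Mul(2, M), Mul(2, M)) = Mul(4, Pow(M, 2)))
Function('U')(m) = 114 (Function('U')(m) = Add(Add(6, Mul(4, Pow(5, 2))), 8) = Add(Add(6, Mul(4, 25)), 8) = Add(Add(6, 100), 8) = Add(106, 8) = 114)
Mul(-432, Add(Function('U')(-16), 291)) = Mul(-432, Add(114, 291)) = Mul(-432, 405) = -174960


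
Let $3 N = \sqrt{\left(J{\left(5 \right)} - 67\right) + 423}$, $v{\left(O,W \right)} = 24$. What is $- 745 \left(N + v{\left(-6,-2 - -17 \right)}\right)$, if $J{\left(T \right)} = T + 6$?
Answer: $-17880 - \frac{745 \sqrt{367}}{3} \approx -22637.0$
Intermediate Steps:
$J{\left(T \right)} = 6 + T$
$N = \frac{\sqrt{367}}{3}$ ($N = \frac{\sqrt{\left(\left(6 + 5\right) - 67\right) + 423}}{3} = \frac{\sqrt{\left(11 - 67\right) + 423}}{3} = \frac{\sqrt{-56 + 423}}{3} = \frac{\sqrt{367}}{3} \approx 6.3857$)
$- 745 \left(N + v{\left(-6,-2 - -17 \right)}\right) = - 745 \left(\frac{\sqrt{367}}{3} + 24\right) = - 745 \left(24 + \frac{\sqrt{367}}{3}\right) = -17880 - \frac{745 \sqrt{367}}{3}$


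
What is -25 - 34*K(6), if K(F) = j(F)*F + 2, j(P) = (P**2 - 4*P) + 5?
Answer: -3561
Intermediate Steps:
j(P) = 5 + P**2 - 4*P
K(F) = 2 + F*(5 + F**2 - 4*F) (K(F) = (5 + F**2 - 4*F)*F + 2 = F*(5 + F**2 - 4*F) + 2 = 2 + F*(5 + F**2 - 4*F))
-25 - 34*K(6) = -25 - 34*(2 + 6*(5 + 6**2 - 4*6)) = -25 - 34*(2 + 6*(5 + 36 - 24)) = -25 - 34*(2 + 6*17) = -25 - 34*(2 + 102) = -25 - 34*104 = -25 - 3536 = -3561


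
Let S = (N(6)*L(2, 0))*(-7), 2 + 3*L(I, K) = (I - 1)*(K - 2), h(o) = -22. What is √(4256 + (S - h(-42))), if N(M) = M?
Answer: √4334 ≈ 65.833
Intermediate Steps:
L(I, K) = -⅔ + (-1 + I)*(-2 + K)/3 (L(I, K) = -⅔ + ((I - 1)*(K - 2))/3 = -⅔ + ((-1 + I)*(-2 + K))/3 = -⅔ + (-1 + I)*(-2 + K)/3)
S = 56 (S = (6*(-⅔*2 - ⅓*0 + (⅓)*2*0))*(-7) = (6*(-4/3 + 0 + 0))*(-7) = (6*(-4/3))*(-7) = -8*(-7) = 56)
√(4256 + (S - h(-42))) = √(4256 + (56 - 1*(-22))) = √(4256 + (56 + 22)) = √(4256 + 78) = √4334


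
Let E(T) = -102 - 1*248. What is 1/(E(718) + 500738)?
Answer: 1/500388 ≈ 1.9985e-6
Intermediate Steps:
E(T) = -350 (E(T) = -102 - 248 = -350)
1/(E(718) + 500738) = 1/(-350 + 500738) = 1/500388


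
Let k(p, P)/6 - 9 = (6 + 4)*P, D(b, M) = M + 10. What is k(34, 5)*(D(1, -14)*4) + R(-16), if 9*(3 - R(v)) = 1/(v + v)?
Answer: -1630367/288 ≈ -5661.0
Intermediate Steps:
D(b, M) = 10 + M
R(v) = 3 - 1/(18*v) (R(v) = 3 - 1/(9*(v + v)) = 3 - 1/(2*v)/9 = 3 - 1/(18*v))
k(p, P) = 54 + 60*P (k(p, P) = 54 + 6*((6 + 4)*P) = 54 + 6*(10*P) = 54 + 60*P)
k(34, 5)*(D(1, -14)*4) + R(-16) = (54 + 60*5)*((10 - 14)*4) + (3 - 1/18/(-16)) = (54 + 300)*(-4*4) + (3 - 1/18*(-1/16)) = 354*(-16) + (3 + 1/288) = -5664 + 865/288 = -1630367/288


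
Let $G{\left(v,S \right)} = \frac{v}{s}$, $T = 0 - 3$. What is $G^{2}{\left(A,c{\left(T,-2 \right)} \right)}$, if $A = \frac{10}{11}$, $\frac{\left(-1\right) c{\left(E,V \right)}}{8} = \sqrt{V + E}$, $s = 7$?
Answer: $\frac{100}{5929} \approx 0.016866$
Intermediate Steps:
$T = -3$ ($T = 0 - 3 = -3$)
$c{\left(E,V \right)} = - 8 \sqrt{E + V}$ ($c{\left(E,V \right)} = - 8 \sqrt{V + E} = - 8 \sqrt{E + V}$)
$A = \frac{10}{11}$ ($A = 10 \cdot \frac{1}{11} = \frac{10}{11} \approx 0.90909$)
$G{\left(v,S \right)} = \frac{v}{7}$
$G^{2}{\left(A,c{\left(T,-2 \right)} \right)} = \left(\frac{1}{7} \cdot \frac{10}{11}\right)^{2} = \left(\frac{10}{77}\right)^{2} = \frac{100}{5929}$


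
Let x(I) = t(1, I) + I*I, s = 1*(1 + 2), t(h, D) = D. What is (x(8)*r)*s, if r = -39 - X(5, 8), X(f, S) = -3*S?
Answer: -3240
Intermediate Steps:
s = 3 (s = 1*3 = 3)
r = -15 (r = -39 - (-3)*8 = -39 - 1*(-24) = -39 + 24 = -15)
x(I) = I + I**2 (x(I) = I + I*I = I + I**2)
(x(8)*r)*s = ((8*(1 + 8))*(-15))*3 = ((8*9)*(-15))*3 = (72*(-15))*3 = -1080*3 = -3240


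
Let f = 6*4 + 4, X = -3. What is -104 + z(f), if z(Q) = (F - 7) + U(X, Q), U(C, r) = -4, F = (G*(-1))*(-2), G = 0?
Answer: -115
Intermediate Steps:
f = 28 (f = 24 + 4 = 28)
F = 0 (F = (0*(-1))*(-2) = 0*(-2) = 0)
z(Q) = -11 (z(Q) = (0 - 7) - 4 = -7 - 4 = -11)
-104 + z(f) = -104 - 11 = -115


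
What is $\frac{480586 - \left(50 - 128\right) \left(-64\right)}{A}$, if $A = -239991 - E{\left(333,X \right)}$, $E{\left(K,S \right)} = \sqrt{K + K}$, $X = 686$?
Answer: $- \frac{38046093218}{19198559805} + \frac{475594 \sqrt{74}}{19198559805} \approx -1.9815$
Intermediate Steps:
$E{\left(K,S \right)} = \sqrt{2} \sqrt{K}$ ($E{\left(K,S \right)} = \sqrt{2 K} = \sqrt{2} \sqrt{K}$)
$A = -239991 - 3 \sqrt{74}$ ($A = -239991 - \sqrt{2} \sqrt{333} = -239991 - \sqrt{2} \cdot 3 \sqrt{37} = -239991 - 3 \sqrt{74} \approx -2.4002 \cdot 10^{5}$)
$\frac{480586 - \left(50 - 128\right) \left(-64\right)}{A} = \frac{480586 - \left(50 - 128\right) \left(-64\right)}{-239991 - 3 \sqrt{74}} = \frac{480586 - \left(-78\right) \left(-64\right)}{-239991 - 3 \sqrt{74}} = \frac{480586 - 4992}{-239991 - 3 \sqrt{74}} = \frac{475594}{-239991 - 3 \sqrt{74}}$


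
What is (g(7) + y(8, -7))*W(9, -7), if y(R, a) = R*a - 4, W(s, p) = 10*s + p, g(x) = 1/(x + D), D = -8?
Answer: -5063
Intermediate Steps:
g(x) = 1/(-8 + x) (g(x) = 1/(x - 8) = 1/(-8 + x))
W(s, p) = p + 10*s
y(R, a) = -4 + R*a
(g(7) + y(8, -7))*W(9, -7) = (1/(-8 + 7) + (-4 + 8*(-7)))*(-7 + 10*9) = (1/(-1) + (-4 - 56))*(-7 + 90) = (-1 - 60)*83 = -61*83 = -5063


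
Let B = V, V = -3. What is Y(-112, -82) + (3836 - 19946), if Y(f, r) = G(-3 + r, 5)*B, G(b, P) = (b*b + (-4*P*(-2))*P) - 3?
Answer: -38376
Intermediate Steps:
B = -3
G(b, P) = -3 + b² + 8*P² (G(b, P) = (b² + (8*P)*P) - 3 = (b² + 8*P²) - 3 = -3 + b² + 8*P²)
Y(f, r) = -591 - 3*(-3 + r)² (Y(f, r) = (-3 + (-3 + r)² + 8*5²)*(-3) = (-3 + (-3 + r)² + 8*25)*(-3) = (-3 + (-3 + r)² + 200)*(-3) = (197 + (-3 + r)²)*(-3) = -591 - 3*(-3 + r)²)
Y(-112, -82) + (3836 - 19946) = (-591 - 3*(-3 - 82)²) + (3836 - 19946) = (-591 - 3*(-85)²) - 16110 = (-591 - 3*7225) - 16110 = (-591 - 21675) - 16110 = -22266 - 16110 = -38376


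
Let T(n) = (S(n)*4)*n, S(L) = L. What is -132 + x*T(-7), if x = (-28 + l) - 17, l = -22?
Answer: -13264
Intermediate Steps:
x = -67 (x = (-28 - 22) - 17 = -50 - 17 = -67)
T(n) = 4*n² (T(n) = (n*4)*n = (4*n)*n = 4*n²)
-132 + x*T(-7) = -132 - 268*(-7)² = -132 - 268*49 = -132 - 67*196 = -132 - 13132 = -13264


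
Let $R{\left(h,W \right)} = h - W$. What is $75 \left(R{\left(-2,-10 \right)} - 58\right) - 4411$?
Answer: $-8161$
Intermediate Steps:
$75 \left(R{\left(-2,-10 \right)} - 58\right) - 4411 = 75 \left(\left(-2 - -10\right) - 58\right) - 4411 = 75 \left(\left(-2 + 10\right) - 58\right) - 4411 = 75 \left(8 - 58\right) - 4411 = 75 \left(-50\right) - 4411 = -3750 - 4411 = -8161$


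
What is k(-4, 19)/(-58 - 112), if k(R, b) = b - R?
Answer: -23/170 ≈ -0.13529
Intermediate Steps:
k(-4, 19)/(-58 - 112) = (19 - 1*(-4))/(-58 - 112) = (19 + 4)/(-170) = 23*(-1/170) = -23/170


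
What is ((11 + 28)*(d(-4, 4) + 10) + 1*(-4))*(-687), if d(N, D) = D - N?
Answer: -479526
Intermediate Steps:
((11 + 28)*(d(-4, 4) + 10) + 1*(-4))*(-687) = ((11 + 28)*((4 - 1*(-4)) + 10) + 1*(-4))*(-687) = (39*((4 + 4) + 10) - 4)*(-687) = (39*(8 + 10) - 4)*(-687) = (39*18 - 4)*(-687) = (702 - 4)*(-687) = 698*(-687) = -479526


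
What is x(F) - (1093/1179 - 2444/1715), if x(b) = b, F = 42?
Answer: 85930351/2021985 ≈ 42.498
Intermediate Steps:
x(F) - (1093/1179 - 2444/1715) = 42 - (1093/1179 - 2444/1715) = 42 - 1*(-1006981/2021985) = 42 + 1006981/2021985 = 85930351/2021985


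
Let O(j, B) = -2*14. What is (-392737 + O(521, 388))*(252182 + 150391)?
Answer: -158116584345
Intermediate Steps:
O(j, B) = -28
(-392737 + O(521, 388))*(252182 + 150391) = (-392737 - 28)*(252182 + 150391) = -392765*402573 = -158116584345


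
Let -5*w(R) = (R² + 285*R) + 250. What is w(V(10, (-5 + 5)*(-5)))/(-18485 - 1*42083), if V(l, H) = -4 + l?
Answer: 499/75710 ≈ 0.0065909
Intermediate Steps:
w(R) = -50 - 57*R - R²/5 (w(R) = -((R² + 285*R) + 250)/5 = -(250 + R² + 285*R)/5 = -50 - 57*R - R²/5)
w(V(10, (-5 + 5)*(-5)))/(-18485 - 1*42083) = (-50 - 57*(-4 + 10) - (-4 + 10)²/5)/(-18485 - 1*42083) = (-50 - 57*6 - ⅕*6²)/(-18485 - 42083) = (-50 - 342 - ⅕*36)/(-60568) = (-50 - 342 - 36/5)*(-1/60568) = -1996/5*(-1/60568) = 499/75710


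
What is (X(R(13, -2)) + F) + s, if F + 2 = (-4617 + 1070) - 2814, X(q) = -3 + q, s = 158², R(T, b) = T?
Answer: 18611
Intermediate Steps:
s = 24964
F = -6363 (F = -2 + ((-4617 + 1070) - 2814) = -2 + (-3547 - 2814) = -2 - 6361 = -6363)
(X(R(13, -2)) + F) + s = ((-3 + 13) - 6363) + 24964 = (10 - 6363) + 24964 = -6353 + 24964 = 18611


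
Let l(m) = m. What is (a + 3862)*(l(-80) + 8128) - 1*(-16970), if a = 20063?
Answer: 192565370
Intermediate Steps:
(a + 3862)*(l(-80) + 8128) - 1*(-16970) = (20063 + 3862)*(-80 + 8128) - 1*(-16970) = 23925*8048 + 16970 = 192548400 + 16970 = 192565370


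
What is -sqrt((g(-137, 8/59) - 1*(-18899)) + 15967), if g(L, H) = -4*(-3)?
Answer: -sqrt(34878) ≈ -186.76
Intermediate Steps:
g(L, H) = 12
-sqrt((g(-137, 8/59) - 1*(-18899)) + 15967) = -sqrt((12 - 1*(-18899)) + 15967) = -sqrt((12 + 18899) + 15967) = -sqrt(18911 + 15967) = -sqrt(34878)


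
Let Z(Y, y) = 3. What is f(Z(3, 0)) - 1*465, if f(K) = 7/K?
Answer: -1388/3 ≈ -462.67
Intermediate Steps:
f(Z(3, 0)) - 1*465 = 7/3 - 1*465 = 7*(⅓) - 465 = 7/3 - 465 = -1388/3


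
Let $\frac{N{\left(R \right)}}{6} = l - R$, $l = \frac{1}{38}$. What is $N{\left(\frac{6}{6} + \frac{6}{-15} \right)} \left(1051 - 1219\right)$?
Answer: $\frac{54936}{95} \approx 578.27$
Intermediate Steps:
$l = \frac{1}{38} \approx 0.026316$
$N{\left(R \right)} = \frac{3}{19} - 6 R$ ($N{\left(R \right)} = 6 \left(\frac{1}{38} - R\right) = \frac{3}{19} - 6 R$)
$N{\left(\frac{6}{6} + \frac{6}{-15} \right)} \left(1051 - 1219\right) = \left(\frac{3}{19} - 6 \left(\frac{6}{6} + \frac{6}{-15}\right)\right) \left(1051 - 1219\right) = \left(\frac{3}{19} - 6 \left(6 \cdot \frac{1}{6} + 6 \left(- \frac{1}{15}\right)\right)\right) \left(-168\right) = \left(\frac{3}{19} - 6 \left(1 - \frac{2}{5}\right)\right) \left(-168\right) = \left(\frac{3}{19} - \frac{18}{5}\right) \left(-168\right) = \left(- \frac{327}{95}\right) \left(-168\right) = \frac{54936}{95}$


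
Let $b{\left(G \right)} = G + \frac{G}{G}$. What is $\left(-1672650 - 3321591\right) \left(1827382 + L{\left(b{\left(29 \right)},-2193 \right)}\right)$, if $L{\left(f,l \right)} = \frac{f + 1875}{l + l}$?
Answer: $- \frac{13342773317181609}{1462} \approx -9.1264 \cdot 10^{12}$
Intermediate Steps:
$b{\left(G \right)} = 1 + G$ ($b{\left(G \right)} = G + 1 = 1 + G$)
$L{\left(f,l \right)} = \frac{1875 + f}{2 l}$
$\left(-1672650 - 3321591\right) \left(1827382 + L{\left(b{\left(29 \right)},-2193 \right)}\right) = \left(-1672650 - 3321591\right) \left(1827382 + \frac{1875 + \left(1 + 29\right)}{2 \left(-2193\right)}\right) = - 4994241 \left(1827382 + \frac{1}{2} \left(- \frac{1}{2193}\right) \left(1875 + 30\right)\right) = - 4994241 \left(1827382 + \frac{1}{2} \left(- \frac{1}{2193}\right) 1905\right) = - 4994241 \left(1827382 - \frac{635}{1462}\right) = \left(-4994241\right) \frac{2671631849}{1462} = - \frac{13342773317181609}{1462}$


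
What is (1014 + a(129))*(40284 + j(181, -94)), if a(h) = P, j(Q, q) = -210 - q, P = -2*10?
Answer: 39926992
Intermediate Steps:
P = -20
a(h) = -20
(1014 + a(129))*(40284 + j(181, -94)) = (1014 - 20)*(40284 + (-210 - 1*(-94))) = 994*(40284 + (-210 + 94)) = 994*(40284 - 116) = 994*40168 = 39926992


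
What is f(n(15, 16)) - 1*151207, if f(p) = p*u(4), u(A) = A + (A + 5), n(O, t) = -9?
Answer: -151324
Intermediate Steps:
u(A) = 5 + 2*A (u(A) = A + (5 + A) = 5 + 2*A)
f(p) = 13*p (f(p) = p*(5 + 2*4) = p*(5 + 8) = p*13 = 13*p)
f(n(15, 16)) - 1*151207 = 13*(-9) - 1*151207 = -117 - 151207 = -151324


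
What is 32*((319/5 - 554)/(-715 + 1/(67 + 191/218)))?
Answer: 61082016/2784115 ≈ 21.939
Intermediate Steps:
32*((319/5 - 554)/(-715 + 1/(67 + 191/218))) = 32*(-2451/(5*(-715 + 1/(14797/218)))) = 32*(-2451/(5*(-715 + 218/14797))) = 32*(-2451/(5*(-10579637/14797))) = 32*(-2451/5*(-14797/10579637)) = 32*(1908813/2784115) = 61082016/2784115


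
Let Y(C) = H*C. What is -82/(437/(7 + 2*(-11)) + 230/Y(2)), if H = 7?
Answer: 4305/667 ≈ 6.4543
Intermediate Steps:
Y(C) = 7*C
-82/(437/(7 + 2*(-11)) + 230/Y(2)) = -82/(437/(7 + 2*(-11)) + 230/((7*2))) = -82/(437/(7 - 22) + 230/14) = -82/(437/(-15) + 230*(1/14)) = -82/(437*(-1/15) + 115/7) = -82/(-437/15 + 115/7) = -82/(-1334/105) = -82*(-105/1334) = 4305/667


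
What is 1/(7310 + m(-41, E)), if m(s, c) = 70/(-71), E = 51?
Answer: 71/518940 ≈ 0.00013682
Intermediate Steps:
m(s, c) = -70/71 (m(s, c) = 70*(-1/71) = -70/71)
1/(7310 + m(-41, E)) = 1/(7310 - 70/71) = 1/(518940/71) = 71/518940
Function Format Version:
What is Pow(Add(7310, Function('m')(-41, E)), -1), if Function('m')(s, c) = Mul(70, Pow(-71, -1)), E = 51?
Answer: Rational(71, 518940) ≈ 0.00013682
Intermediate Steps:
Function('m')(s, c) = Rational(-70, 71) (Function('m')(s, c) = Mul(70, Rational(-1, 71)) = Rational(-70, 71))
Pow(Add(7310, Function('m')(-41, E)), -1) = Pow(Add(7310, Rational(-70, 71)), -1) = Pow(Rational(518940, 71), -1) = Rational(71, 518940)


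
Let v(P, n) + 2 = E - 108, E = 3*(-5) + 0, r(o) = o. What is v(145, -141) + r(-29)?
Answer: -154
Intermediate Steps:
E = -15 (E = -15 + 0 = -15)
v(P, n) = -125 (v(P, n) = -2 + (-15 - 108) = -2 - 123 = -125)
v(145, -141) + r(-29) = -125 - 29 = -154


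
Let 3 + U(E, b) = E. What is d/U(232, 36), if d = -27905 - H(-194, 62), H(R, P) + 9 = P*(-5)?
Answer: -27586/229 ≈ -120.46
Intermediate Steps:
H(R, P) = -9 - 5*P (H(R, P) = -9 + P*(-5) = -9 - 5*P)
U(E, b) = -3 + E
d = -27586 (d = -27905 - (-9 - 5*62) = -27905 - (-9 - 310) = -27905 - 1*(-319) = -27905 + 319 = -27586)
d/U(232, 36) = -27586/(-3 + 232) = -27586/229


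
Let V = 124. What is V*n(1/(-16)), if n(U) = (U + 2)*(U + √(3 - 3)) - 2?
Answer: -16833/64 ≈ -263.02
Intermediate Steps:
n(U) = -2 + U*(2 + U) (n(U) = (2 + U)*(U + √0) - 2 = (2 + U)*(U + 0) - 2 = (2 + U)*U - 2 = U*(2 + U) - 2 = -2 + U*(2 + U))
V*n(1/(-16)) = 124*(-2 + (1/(-16))² + 2*(1/(-16))) = 124*(-2 + (1*(-1/16))² + 2*(1*(-1/16))) = 124*(-2 + (-1/16)² + 2*(-1/16)) = 124*(-2 + 1/256 - ⅛) = 124*(-543/256) = -16833/64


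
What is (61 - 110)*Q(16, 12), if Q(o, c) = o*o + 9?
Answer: -12985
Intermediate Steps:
Q(o, c) = 9 + o² (Q(o, c) = o² + 9 = 9 + o²)
(61 - 110)*Q(16, 12) = (61 - 110)*(9 + 16²) = -49*(9 + 256) = -49*265 = -12985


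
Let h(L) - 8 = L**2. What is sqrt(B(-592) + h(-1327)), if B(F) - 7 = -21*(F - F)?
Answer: 4*sqrt(110059) ≈ 1327.0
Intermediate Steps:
B(F) = 7 (B(F) = 7 - 21*(F - F) = 7 - 21*0 = 7 + 0 = 7)
h(L) = 8 + L**2
sqrt(B(-592) + h(-1327)) = sqrt(7 + (8 + (-1327)**2)) = sqrt(7 + (8 + 1760929)) = sqrt(7 + 1760937) = sqrt(1760944) = 4*sqrt(110059)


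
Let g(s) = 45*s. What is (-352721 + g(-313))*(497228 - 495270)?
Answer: -718206148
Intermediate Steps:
(-352721 + g(-313))*(497228 - 495270) = (-352721 + 45*(-313))*(497228 - 495270) = (-352721 - 14085)*1958 = -366806*1958 = -718206148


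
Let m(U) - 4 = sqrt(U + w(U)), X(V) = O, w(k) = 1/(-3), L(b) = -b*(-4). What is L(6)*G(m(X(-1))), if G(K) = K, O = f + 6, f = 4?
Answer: 96 + 8*sqrt(87) ≈ 170.62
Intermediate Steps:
L(b) = 4*b
O = 10 (O = 4 + 6 = 10)
w(k) = -1/3
X(V) = 10
m(U) = 4 + sqrt(-1/3 + U) (m(U) = 4 + sqrt(U - 1/3) = 4 + sqrt(-1/3 + U))
L(6)*G(m(X(-1))) = (4*6)*(4 + sqrt(-3 + 9*10)/3) = 24*(4 + sqrt(-3 + 90)/3) = 24*(4 + sqrt(87)/3) = 96 + 8*sqrt(87)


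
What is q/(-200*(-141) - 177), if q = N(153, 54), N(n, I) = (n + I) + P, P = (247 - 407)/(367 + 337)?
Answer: 4549/616506 ≈ 0.0073787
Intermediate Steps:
P = -5/22 (P = -160/704 = -160*1/704 = -5/22 ≈ -0.22727)
N(n, I) = -5/22 + I + n (N(n, I) = (n + I) - 5/22 = (I + n) - 5/22 = -5/22 + I + n)
q = 4549/22 (q = -5/22 + 54 + 153 = 4549/22 ≈ 206.77)
q/(-200*(-141) - 177) = 4549/(22*(-200*(-141) - 177)) = 4549/(22*(28200 - 177)) = (4549/22)/28023 = (4549/22)*(1/28023) = 4549/616506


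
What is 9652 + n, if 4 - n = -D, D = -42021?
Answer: -32365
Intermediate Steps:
n = -42017 (n = 4 - (-1)*(-42021) = 4 - 1*42021 = 4 - 42021 = -42017)
9652 + n = 9652 - 42017 = -32365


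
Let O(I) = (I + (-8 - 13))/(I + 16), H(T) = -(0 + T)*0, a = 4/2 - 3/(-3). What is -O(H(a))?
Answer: 21/16 ≈ 1.3125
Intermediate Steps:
a = 3 (a = 4*(½) - 3*(-⅓) = 2 + 1 = 3)
H(T) = 0 (H(T) = -T*0 = -1*0 = 0)
O(I) = (-21 + I)/(16 + I) (O(I) = (I - 21)/(16 + I) = (-21 + I)/(16 + I))
-O(H(a)) = -(-21 + 0)/(16 + 0) = -(-21)/16 = -1*(-21/16) = 21/16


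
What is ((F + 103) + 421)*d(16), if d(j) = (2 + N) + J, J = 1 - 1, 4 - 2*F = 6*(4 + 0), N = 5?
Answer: 3598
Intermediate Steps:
F = -10 (F = 2 - 3*(4 + 0) = 2 - 3*4 = 2 - 1/2*24 = 2 - 12 = -10)
J = 0
d(j) = 7 (d(j) = (2 + 5) + 0 = 7 + 0 = 7)
((F + 103) + 421)*d(16) = ((-10 + 103) + 421)*7 = (93 + 421)*7 = 514*7 = 3598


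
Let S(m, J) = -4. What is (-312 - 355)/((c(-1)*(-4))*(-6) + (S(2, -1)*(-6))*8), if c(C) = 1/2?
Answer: -667/204 ≈ -3.2696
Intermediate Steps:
c(C) = 1/2
(-312 - 355)/((c(-1)*(-4))*(-6) + (S(2, -1)*(-6))*8) = (-312 - 355)/(((1/2)*(-4))*(-6) - 4*(-6)*8) = -667/(-2*(-6) + 24*8) = -667/(12 + 192) = -667/204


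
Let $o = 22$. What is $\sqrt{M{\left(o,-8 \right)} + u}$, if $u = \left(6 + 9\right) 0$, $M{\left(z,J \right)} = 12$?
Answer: $2 \sqrt{3} \approx 3.4641$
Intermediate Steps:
$u = 0$ ($u = 15 \cdot 0 = 0$)
$\sqrt{M{\left(o,-8 \right)} + u} = \sqrt{12 + 0} = \sqrt{12} = 2 \sqrt{3}$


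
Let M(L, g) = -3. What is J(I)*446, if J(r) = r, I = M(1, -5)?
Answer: -1338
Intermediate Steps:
I = -3
J(I)*446 = -3*446 = -1338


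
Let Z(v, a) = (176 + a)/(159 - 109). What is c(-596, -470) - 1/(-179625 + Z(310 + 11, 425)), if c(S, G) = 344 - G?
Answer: 7310248336/8980649 ≈ 814.00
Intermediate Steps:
Z(v, a) = 88/25 + a/50 (Z(v, a) = (176 + a)/50 = (176 + a)*(1/50) = 88/25 + a/50)
c(-596, -470) - 1/(-179625 + Z(310 + 11, 425)) = (344 - 1*(-470)) - 1/(-179625 + (88/25 + (1/50)*425)) = (344 + 470) - 1/(-179625 + (88/25 + 17/2)) = 814 - 1/(-179625 + 601/50) = 814 - 1/(-8980649/50) = 814 - 1*(-50/8980649) = 814 + 50/8980649 = 7310248336/8980649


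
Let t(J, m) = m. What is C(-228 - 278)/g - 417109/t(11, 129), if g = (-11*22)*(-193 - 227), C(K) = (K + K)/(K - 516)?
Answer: -328239755471/101515260 ≈ -3233.4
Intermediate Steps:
C(K) = 2*K/(-516 + K) (C(K) = (2*K)/(-516 + K) = 2*K/(-516 + K))
g = 101640 (g = -242*(-420) = 101640)
C(-228 - 278)/g - 417109/t(11, 129) = (2*(-228 - 278)/(-516 + (-228 - 278)))/101640 - 417109/129 = (2*(-506)/(-516 - 506))*(1/101640) - 417109*1/129 = (2*(-506)/(-1022))*(1/101640) - 417109/129 = (2*(-506)*(-1/1022))*(1/101640) - 417109/129 = (506/511)*(1/101640) - 417109/129 = 23/2360820 - 417109/129 = -328239755471/101515260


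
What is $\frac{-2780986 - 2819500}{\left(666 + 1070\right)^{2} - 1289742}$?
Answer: $- \frac{2800243}{861977} \approx -3.2486$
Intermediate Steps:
$\frac{-2780986 - 2819500}{\left(666 + 1070\right)^{2} - 1289742} = - \frac{5600486}{1736^{2} - 1289742} = - \frac{5600486}{3013696 - 1289742} = - \frac{5600486}{1723954} = \left(-5600486\right) \frac{1}{1723954} = - \frac{2800243}{861977}$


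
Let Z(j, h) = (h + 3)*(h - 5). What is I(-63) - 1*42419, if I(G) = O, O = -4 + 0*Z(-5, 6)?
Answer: -42423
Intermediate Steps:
Z(j, h) = (-5 + h)*(3 + h) (Z(j, h) = (3 + h)*(-5 + h) = (-5 + h)*(3 + h))
O = -4 (O = -4 + 0*(-15 + 6² - 2*6) = -4 + 0*(-15 + 36 - 12) = -4 + 0*9 = -4 + 0 = -4)
I(G) = -4
I(-63) - 1*42419 = -4 - 1*42419 = -4 - 42419 = -42423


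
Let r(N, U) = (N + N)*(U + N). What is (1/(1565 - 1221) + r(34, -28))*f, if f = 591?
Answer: 82948623/344 ≈ 2.4113e+5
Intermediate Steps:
r(N, U) = 2*N*(N + U) (r(N, U) = (2*N)*(N + U) = 2*N*(N + U))
(1/(1565 - 1221) + r(34, -28))*f = (1/(1565 - 1221) + 2*34*(34 - 28))*591 = (1/344 + 2*34*6)*591 = (1/344 + 408)*591 = (140353/344)*591 = 82948623/344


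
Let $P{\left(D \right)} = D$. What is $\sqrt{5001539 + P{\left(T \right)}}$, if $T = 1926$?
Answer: $\sqrt{5003465} \approx 2236.8$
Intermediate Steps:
$\sqrt{5001539 + P{\left(T \right)}} = \sqrt{5001539 + 1926} = \sqrt{5003465}$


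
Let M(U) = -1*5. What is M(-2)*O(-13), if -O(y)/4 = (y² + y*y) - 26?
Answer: 6240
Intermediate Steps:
M(U) = -5
O(y) = 104 - 8*y² (O(y) = -4*((y² + y*y) - 26) = -4*((y² + y²) - 26) = -4*(2*y² - 26) = -4*(-26 + 2*y²) = 104 - 8*y²)
M(-2)*O(-13) = -5*(104 - 8*(-13)²) = -5*(104 - 8*169) = -5*(104 - 1352) = -5*(-1248) = 6240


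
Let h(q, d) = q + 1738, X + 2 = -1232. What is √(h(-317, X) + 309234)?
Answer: √310655 ≈ 557.36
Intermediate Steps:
X = -1234 (X = -2 - 1232 = -1234)
h(q, d) = 1738 + q
√(h(-317, X) + 309234) = √((1738 - 317) + 309234) = √(1421 + 309234) = √310655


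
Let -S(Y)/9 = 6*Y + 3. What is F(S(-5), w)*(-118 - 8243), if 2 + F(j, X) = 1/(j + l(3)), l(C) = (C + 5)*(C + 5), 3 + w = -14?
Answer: 5125293/307 ≈ 16695.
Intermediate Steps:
w = -17 (w = -3 - 14 = -17)
l(C) = (5 + C)² (l(C) = (5 + C)*(5 + C) = (5 + C)²)
S(Y) = -27 - 54*Y (S(Y) = -9*(6*Y + 3) = -9*(3 + 6*Y) = -27 - 54*Y)
F(j, X) = -2 + 1/(64 + j) (F(j, X) = -2 + 1/(j + (5 + 3)²) = -2 + 1/(j + 8²) = -2 + 1/(j + 64) = -2 + 1/(64 + j))
F(S(-5), w)*(-118 - 8243) = ((-127 - 2*(-27 - 54*(-5)))/(64 + (-27 - 54*(-5))))*(-118 - 8243) = ((-127 - 2*(-27 + 270))/(64 + (-27 + 270)))*(-8361) = ((-127 - 2*243)/(64 + 243))*(-8361) = ((-127 - 486)/307)*(-8361) = ((1/307)*(-613))*(-8361) = -613/307*(-8361) = 5125293/307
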